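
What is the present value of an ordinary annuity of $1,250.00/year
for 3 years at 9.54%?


Formula: PV = PMT * (1 - (1+r)^(-n)) / r
Discount factor: (1 + 0.0954)^(-3) = 0.76082
Bracket: 1 - 0.76082 = 0.23918
PV = $1,250.00 * 0.23918 / 0.0954 = $3,133.91

$3,133.91


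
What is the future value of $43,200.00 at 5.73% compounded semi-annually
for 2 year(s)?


Formula: FV = P * (1 + r/m)^(m*t)
Period rate: r/m = 0.0573 / 2 = 0.02865
Total periods: m*t = 2 * 2 = 4
Growth factor: (1 + 0.02865)^4 = 1.11962
FV = $43,200.00 * 1.11962 = $48,367.57

$48,367.57


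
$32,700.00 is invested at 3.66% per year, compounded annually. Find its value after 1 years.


Formula: FV = P * (1 + r)^n
Substituting: FV = $32,700.00 * (1 + 0.0366)^1
Growth factor: (1.0366)^1 = 1.0366
FV = $32,700.00 * 1.0366 = $33,896.82

$33,896.82


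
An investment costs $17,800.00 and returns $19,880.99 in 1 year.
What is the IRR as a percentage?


Formula: IRR = C1/C0 - 1
Substituting: IRR = $19,880.99 / $17,800.00 - 1
Ratio: 1.11691 - 1 = 0.11691
IRR = 11.691%

11.691%


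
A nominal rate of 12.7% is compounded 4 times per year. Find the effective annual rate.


Formula: EAR = (1 + r/m)^m - 1
Period rate: r/m = 0.127 / 4 = 0.03175
Compounding: (1 + 0.03175)^4 = 1.133177
EAR = 1.133177 - 1 = 0.133177

0.133177


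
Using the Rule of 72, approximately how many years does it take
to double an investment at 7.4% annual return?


Formula: Years ≈ 72 / r
Substituting: Years ≈ 72 / 7.4
Years ≈ 9.7

9.7 years


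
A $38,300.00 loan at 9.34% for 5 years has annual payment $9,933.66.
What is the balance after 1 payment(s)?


Formula: Balance = PV*(1+r)^k - PMT*((1+r)^k - 1)/r
Growth: (1 + 0.0934)^1 = 1.0934
Accumulated factor: ((1+r)^k - 1)/r = 1.0
Balance = $38,300.00 * 1.0934 - $9,933.66 * 1.0
Balance = $31,943.56

$31,943.56


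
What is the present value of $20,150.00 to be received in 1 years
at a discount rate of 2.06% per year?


Formula: PV = FV / (1 + r)^n
Substituting: PV = $20,150.00 / (1 + 0.0206)^1
Discount factor: (1.0206)^1 = 1.0206
PV = $20,150.00 / 1.0206 = $19,743.29

$19,743.29


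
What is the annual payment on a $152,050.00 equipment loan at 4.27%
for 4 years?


Formula: PMT = PV * r / (1 - (1+r)^(-n))
Denominator: 1 - (1 + 0.0427)^(-4) = 0.154015
Numerator: $152,050.00 * 0.0427 = 6492.535
PMT = 6492.535 / 0.154015 = $42,155.13

$42,155.13


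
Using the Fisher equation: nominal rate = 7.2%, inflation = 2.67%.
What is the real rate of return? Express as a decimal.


Formula: (1 + r_real) = (1 + r_nom) / (1 + inflation)
Substituting: (1 + r_real) = 1.072 / 1.0267
(1 + r_real) = 1.044122
r_real = 1.044122 - 1 = 0.044122

0.044122


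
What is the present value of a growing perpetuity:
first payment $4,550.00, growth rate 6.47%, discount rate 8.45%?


Formula: PV = C / (r - g)
Spread: r - g = 0.0845 - 0.0647 = 0.0198
Substituting: PV = $4,550.00 / 0.0198
PV = $229,797.98

$229,797.98


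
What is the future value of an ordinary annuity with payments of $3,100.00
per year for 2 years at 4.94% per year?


Formula: FV = PMT * ((1+r)^n - 1) / r
Growth factor: (1 + 0.0494)^2 = 1.10124
Numerator: 1.10124 - 1 = 0.10124
FV = $3,100.00 * 0.10124 / 0.0494 = $6,353.14

$6,353.14


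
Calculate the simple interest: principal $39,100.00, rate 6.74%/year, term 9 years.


Formula: I = P * r * t
Substituting: I = $39,100.00 * 0.0674 * 9
Step: I = $39,100.00 * 0.6066
I = $23,718.06

$23,718.06


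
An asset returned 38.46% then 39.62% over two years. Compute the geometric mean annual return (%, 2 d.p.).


Formula: Geometric mean = ((1+r1)*(1+r2))^(1/2) - 1
Product: (1 + 0.3846) * (1 + 0.3962) = 1.3846 * 1.3962 = 1.933179
Square root: 1.933179^0.5 = 1.390388
Geometric mean = 1.390388 - 1 = 0.390388
As percentage: 39.04%

39.04%


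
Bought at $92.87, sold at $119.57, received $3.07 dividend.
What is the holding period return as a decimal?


Formula: HPR = (P1 - P0 + D) / P0
Gain: $119.57 - $92.87 + $3.07 = $29.77
HPR = $29.77 / $92.87 = 0.3206

0.3206


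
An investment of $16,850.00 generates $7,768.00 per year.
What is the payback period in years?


Formula: Payback = investment / annual cash flow
Substituting: Payback = $16,850.00 / $7,768.00
Payback = 2.1692 years

2.1692 years


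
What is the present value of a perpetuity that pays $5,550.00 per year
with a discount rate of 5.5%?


Formula: PV = C / r
Substituting: PV = $5,550.00 / 0.055
PV = $100,909.09

$100,909.09


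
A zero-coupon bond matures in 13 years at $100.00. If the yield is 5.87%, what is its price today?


Formula: Price = FV / (1 + r)^n
Substituting: Price = $100.00 / (1 + 0.0587)^13
Discount factor: (1.0587)^13 = 2.099171
Price = $100.00 / 2.099171 = $47.64

$47.64


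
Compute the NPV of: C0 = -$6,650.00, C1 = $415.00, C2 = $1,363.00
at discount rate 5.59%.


Formula: NPV = C0 + C1/(1+r) + C2/(1+r)^2
Discount C1: $415.00 / (1 + 0.0559) = $393.03
Discount C2: $1,363.00 / (1 + 0.0559)^2 = $1,222.50
NPV = -$6,650.00 + $393.03 + $1,222.50 = -$5,034.47

-$5,034.47


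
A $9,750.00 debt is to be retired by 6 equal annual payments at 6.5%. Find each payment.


Formula: PMT = PV * r / (1 - (1+r)^(-n))
Denominator: 1 - (1 + 0.065)^(-6) = 0.314666
Numerator: $9,750.00 * 0.065 = 633.75
PMT = 633.75 / 0.314666 = $2,014.04

$2,014.04


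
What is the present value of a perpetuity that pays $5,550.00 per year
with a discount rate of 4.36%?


Formula: PV = C / r
Substituting: PV = $5,550.00 / 0.0436
PV = $127,293.58

$127,293.58


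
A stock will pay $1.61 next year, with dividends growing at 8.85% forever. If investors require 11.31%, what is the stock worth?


Formula: P = D1 / (r - g)
Spread: r - g = 0.1131 - 0.0885 = 0.0246
Substituting: P = $1.61 / 0.0246
P = $65.45

$65.45


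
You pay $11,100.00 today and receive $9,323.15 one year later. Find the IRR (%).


Formula: IRR = C1/C0 - 1
Substituting: IRR = $9,323.15 / $11,100.00 - 1
Ratio: 0.839923 - 1 = -0.160077
IRR = -16.0077%

-16.0077%


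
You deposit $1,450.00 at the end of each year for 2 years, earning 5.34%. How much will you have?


Formula: FV = PMT * ((1+r)^n - 1) / r
Growth factor: (1 + 0.0534)^2 = 1.109652
Numerator: 1.109652 - 1 = 0.109652
FV = $1,450.00 * 0.109652 / 0.0534 = $2,977.43

$2,977.43


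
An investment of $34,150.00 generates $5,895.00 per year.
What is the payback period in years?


Formula: Payback = investment / annual cash flow
Substituting: Payback = $34,150.00 / $5,895.00
Payback = 5.793 years

5.793 years


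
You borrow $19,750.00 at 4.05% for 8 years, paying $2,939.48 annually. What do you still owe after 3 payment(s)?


Formula: Balance = PV*(1+r)^k - PMT*((1+r)^k - 1)/r
Growth: (1 + 0.0405)^3 = 1.126487
Accumulated factor: ((1+r)^k - 1)/r = 3.12314
Balance = $19,750.00 * 1.126487 - $2,939.48 * 3.12314
Balance = $13,067.71

$13,067.71


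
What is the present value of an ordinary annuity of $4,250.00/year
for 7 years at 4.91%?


Formula: PV = PMT * (1 - (1+r)^(-n)) / r
Discount factor: (1 + 0.0491)^(-7) = 0.71496
Bracket: 1 - 0.71496 = 0.28504
PV = $4,250.00 * 0.28504 / 0.0491 = $24,672.50

$24,672.50


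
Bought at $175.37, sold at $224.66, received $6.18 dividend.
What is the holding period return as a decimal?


Formula: HPR = (P1 - P0 + D) / P0
Gain: $224.66 - $175.37 + $6.18 = $55.47
HPR = $55.47 / $175.37 = 0.3163

0.3163


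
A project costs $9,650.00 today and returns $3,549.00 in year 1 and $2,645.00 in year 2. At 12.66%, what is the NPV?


Formula: NPV = C0 + C1/(1+r) + C2/(1+r)^2
Discount C1: $3,549.00 / (1 + 0.1266) = $3,150.19
Discount C2: $2,645.00 / (1 + 0.1266)^2 = $2,083.94
NPV = -$9,650.00 + $3,150.19 + $2,083.94 = -$4,415.87

-$4,415.87


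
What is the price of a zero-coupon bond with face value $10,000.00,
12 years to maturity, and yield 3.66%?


Formula: Price = FV / (1 + r)^n
Substituting: Price = $10,000.00 / (1 + 0.0366)^12
Discount factor: (1.0366)^12 = 1.53934
Price = $10,000.00 / 1.53934 = $6,496.29

$6,496.29


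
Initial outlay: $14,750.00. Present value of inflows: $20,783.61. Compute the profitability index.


Formula: PI = PV(cash flows) / initial investment
Substituting: PI = $20,783.61 / $14,750.00
PI = 1.4091

1.4091


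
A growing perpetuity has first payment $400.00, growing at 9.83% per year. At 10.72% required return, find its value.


Formula: PV = C / (r - g)
Spread: r - g = 0.1072 - 0.0983 = 0.0089
Substituting: PV = $400.00 / 0.0089
PV = $44,943.82

$44,943.82


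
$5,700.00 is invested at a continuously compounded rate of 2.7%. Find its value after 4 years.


Formula: FV = P * e^(r*t)
Exponent: r*t = 0.027 * 4 = 0.108
e^(0.108) = 1.114048
FV = $5,700.00 * 1.114048 = $6,350.07

$6,350.07


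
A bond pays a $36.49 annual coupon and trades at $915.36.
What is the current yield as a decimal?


Formula: Current yield = annual coupon / price
Substituting: CY = $36.49 / $915.36
CY = 0.039864

0.039864


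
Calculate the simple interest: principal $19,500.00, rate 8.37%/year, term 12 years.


Formula: I = P * r * t
Substituting: I = $19,500.00 * 0.0837 * 12
Step: I = $19,500.00 * 1.0044
I = $19,585.80

$19,585.80


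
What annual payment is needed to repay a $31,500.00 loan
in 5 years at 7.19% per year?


Formula: PMT = PV * r / (1 - (1+r)^(-n))
Denominator: 1 - (1 + 0.0719)^(-5) = 0.29331
Numerator: $31,500.00 * 0.0719 = 2264.85
PMT = 2264.85 / 0.29331 = $7,721.68

$7,721.68


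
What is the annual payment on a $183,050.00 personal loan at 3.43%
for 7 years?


Formula: PMT = PV * r / (1 - (1+r)^(-n))
Denominator: 1 - (1 + 0.0343)^(-7) = 0.210278
Numerator: $183,050.00 * 0.0343 = 6278.615
PMT = 6278.615 / 0.210278 = $29,858.66

$29,858.66


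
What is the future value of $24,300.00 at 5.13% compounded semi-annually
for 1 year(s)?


Formula: FV = P * (1 + r/m)^(m*t)
Period rate: r/m = 0.0513 / 2 = 0.02565
Total periods: m*t = 2 * 1 = 2
Growth factor: (1 + 0.02565)^2 = 1.051958
FV = $24,300.00 * 1.051958 = $25,562.58

$25,562.58


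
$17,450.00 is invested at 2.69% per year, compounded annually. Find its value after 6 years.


Formula: FV = P * (1 + r)^n
Substituting: FV = $17,450.00 * (1 + 0.0269)^6
Growth factor: (1.0269)^6 = 1.172651
FV = $17,450.00 * 1.172651 = $20,462.77

$20,462.77


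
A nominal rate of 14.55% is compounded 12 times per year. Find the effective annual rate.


Formula: EAR = (1 + r/m)^m - 1
Period rate: r/m = 0.1455 / 12 = 0.012125
Compounding: (1 + 0.012125)^12 = 1.155606
EAR = 1.155606 - 1 = 0.155606

0.155606


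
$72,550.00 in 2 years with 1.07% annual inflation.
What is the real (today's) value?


Formula: Real value = nominal / (1 + inflation)^years
Price level: (1 + 0.0107)^2 = 1.021514
Real value = $72,550.00 / 1.021514 = $71,022.00

$71,022.00


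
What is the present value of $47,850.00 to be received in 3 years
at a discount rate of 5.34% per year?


Formula: PV = FV / (1 + r)^n
Substituting: PV = $47,850.00 / (1 + 0.0534)^3
Discount factor: (1.0534)^3 = 1.168907
PV = $47,850.00 / 1.168907 = $40,935.68

$40,935.68


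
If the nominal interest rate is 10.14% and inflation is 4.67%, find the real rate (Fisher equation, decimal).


Formula: (1 + r_real) = (1 + r_nom) / (1 + inflation)
Substituting: (1 + r_real) = 1.1014 / 1.0467
(1 + r_real) = 1.052259
r_real = 1.052259 - 1 = 0.052259

0.052259


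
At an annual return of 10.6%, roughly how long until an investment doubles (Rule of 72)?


Formula: Years ≈ 72 / r
Substituting: Years ≈ 72 / 10.6
Years ≈ 6.8

6.8 years


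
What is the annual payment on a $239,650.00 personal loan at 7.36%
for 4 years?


Formula: PMT = PV * r / (1 - (1+r)^(-n))
Denominator: 1 - (1 + 0.0736)^(-4) = 0.247286
Numerator: $239,650.00 * 0.0736 = 17638.24
PMT = 17638.24 / 0.247286 = $71,327.29

$71,327.29


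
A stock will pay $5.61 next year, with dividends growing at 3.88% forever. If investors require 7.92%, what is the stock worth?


Formula: P = D1 / (r - g)
Spread: r - g = 0.0792 - 0.0388 = 0.0404
Substituting: P = $5.61 / 0.0404
P = $138.86

$138.86


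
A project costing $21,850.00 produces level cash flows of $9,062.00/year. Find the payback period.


Formula: Payback = investment / annual cash flow
Substituting: Payback = $21,850.00 / $9,062.00
Payback = 2.4112 years

2.4112 years


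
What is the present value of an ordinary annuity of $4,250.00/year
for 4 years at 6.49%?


Formula: PV = PMT * (1 - (1+r)^(-n)) / r
Discount factor: (1 + 0.0649)^(-4) = 0.777615
Bracket: 1 - 0.777615 = 0.222385
PV = $4,250.00 * 0.222385 / 0.0649 = $14,562.95

$14,562.95


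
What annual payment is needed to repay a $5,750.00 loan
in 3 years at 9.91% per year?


Formula: PMT = PV * r / (1 - (1+r)^(-n))
Denominator: 1 - (1 + 0.0991)^(-3) = 0.246838
Numerator: $5,750.00 * 0.0991 = 569.825
PMT = 569.825 / 0.246838 = $2,308.50

$2,308.50


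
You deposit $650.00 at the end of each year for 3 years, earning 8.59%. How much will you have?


Formula: FV = PMT * ((1+r)^n - 1) / r
Growth factor: (1 + 0.0859)^3 = 1.28047
Numerator: 1.28047 - 1 = 0.28047
FV = $650.00 * 0.28047 / 0.0859 = $2,122.30

$2,122.30


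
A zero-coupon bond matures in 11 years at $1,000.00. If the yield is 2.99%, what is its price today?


Formula: Price = FV / (1 + r)^n
Substituting: Price = $1,000.00 / (1 + 0.0299)^11
Discount factor: (1.0299)^11 = 1.382756
Price = $1,000.00 / 1.382756 = $723.19

$723.19


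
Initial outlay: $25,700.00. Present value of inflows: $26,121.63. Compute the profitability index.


Formula: PI = PV(cash flows) / initial investment
Substituting: PI = $26,121.63 / $25,700.00
PI = 1.0164

1.0164


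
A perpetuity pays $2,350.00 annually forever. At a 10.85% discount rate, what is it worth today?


Formula: PV = C / r
Substituting: PV = $2,350.00 / 0.1085
PV = $21,658.99

$21,658.99


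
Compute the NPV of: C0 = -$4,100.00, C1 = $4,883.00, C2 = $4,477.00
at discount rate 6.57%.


Formula: NPV = C0 + C1/(1+r) + C2/(1+r)^2
Discount C1: $4,883.00 / (1 + 0.0657) = $4,581.96
Discount C2: $4,477.00 / (1 + 0.0657)^2 = $3,942.00
NPV = -$4,100.00 + $4,581.96 + $3,942.00 = $4,423.97

$4,423.97


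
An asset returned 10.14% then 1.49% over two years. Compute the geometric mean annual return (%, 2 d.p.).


Formula: Geometric mean = ((1+r1)*(1+r2))^(1/2) - 1
Product: (1 + 0.1014) * (1 + 0.0149) = 1.1014 * 1.0149 = 1.117811
Square root: 1.117811^0.5 = 1.057266
Geometric mean = 1.057266 - 1 = 0.057266
As percentage: 5.73%

5.73%


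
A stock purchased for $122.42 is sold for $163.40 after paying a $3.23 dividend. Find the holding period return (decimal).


Formula: HPR = (P1 - P0 + D) / P0
Gain: $163.40 - $122.42 + $3.23 = $44.21
HPR = $44.21 / $122.42 = 0.3611

0.3611


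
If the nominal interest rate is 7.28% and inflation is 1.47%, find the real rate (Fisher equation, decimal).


Formula: (1 + r_real) = (1 + r_nom) / (1 + inflation)
Substituting: (1 + r_real) = 1.0728 / 1.0147
(1 + r_real) = 1.057258
r_real = 1.057258 - 1 = 0.057258

0.057258


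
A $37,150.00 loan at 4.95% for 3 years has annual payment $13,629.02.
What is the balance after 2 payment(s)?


Formula: Balance = PV*(1+r)^k - PMT*((1+r)^k - 1)/r
Growth: (1 + 0.0495)^2 = 1.10145
Accumulated factor: ((1+r)^k - 1)/r = 2.0495
Balance = $37,150.00 * 1.10145 - $13,629.02 * 2.0495
Balance = $12,986.20

$12,986.20


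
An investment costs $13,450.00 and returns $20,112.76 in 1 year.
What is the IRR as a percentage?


Formula: IRR = C1/C0 - 1
Substituting: IRR = $20,112.76 / $13,450.00 - 1
Ratio: 1.495372 - 1 = 0.495372
IRR = 49.5372%

49.5372%


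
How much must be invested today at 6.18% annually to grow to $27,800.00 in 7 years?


Formula: PV = FV / (1 + r)^n
Substituting: PV = $27,800.00 / (1 + 0.0618)^7
Discount factor: (1.0618)^7 = 1.521595
PV = $27,800.00 / 1.521595 = $18,270.30

$18,270.30


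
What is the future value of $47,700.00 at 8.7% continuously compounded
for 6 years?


Formula: FV = P * e^(r*t)
Exponent: r*t = 0.087 * 6 = 0.522
e^(0.522) = 1.685395
FV = $47,700.00 * 1.685395 = $80,393.34

$80,393.34


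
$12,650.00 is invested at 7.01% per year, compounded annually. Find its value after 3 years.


Formula: FV = P * (1 + r)^n
Substituting: FV = $12,650.00 * (1 + 0.0701)^3
Growth factor: (1.0701)^3 = 1.225387
FV = $12,650.00 * 1.225387 = $15,501.14

$15,501.14


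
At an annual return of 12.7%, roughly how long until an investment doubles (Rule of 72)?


Formula: Years ≈ 72 / r
Substituting: Years ≈ 72 / 12.7
Years ≈ 5.7

5.7 years


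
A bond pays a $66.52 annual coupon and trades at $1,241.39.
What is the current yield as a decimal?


Formula: Current yield = annual coupon / price
Substituting: CY = $66.52 / $1,241.39
CY = 0.053585

0.053585


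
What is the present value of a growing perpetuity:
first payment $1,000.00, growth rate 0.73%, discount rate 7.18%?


Formula: PV = C / (r - g)
Spread: r - g = 0.0718 - 0.0073 = 0.0645
Substituting: PV = $1,000.00 / 0.0645
PV = $15,503.88

$15,503.88


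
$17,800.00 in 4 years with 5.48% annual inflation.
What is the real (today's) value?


Formula: Real value = nominal / (1 + inflation)^years
Price level: (1 + 0.0548)^4 = 1.237886
Real value = $17,800.00 / 1.237886 = $14,379.36

$14,379.36


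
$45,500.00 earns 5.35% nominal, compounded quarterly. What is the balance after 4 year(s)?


Formula: FV = P * (1 + r/m)^(m*t)
Period rate: r/m = 0.0535 / 4 = 0.013375
Total periods: m*t = 4 * 4 = 16
Growth factor: (1 + 0.013375)^16 = 1.236867
FV = $45,500.00 * 1.236867 = $56,277.45

$56,277.45


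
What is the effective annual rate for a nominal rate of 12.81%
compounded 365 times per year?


Formula: EAR = (1 + r/m)^m - 1
Period rate: r/m = 0.1281 / 365 = 0.000351
Compounding: (1 + 0.000351)^365 = 1.136641
EAR = 1.136641 - 1 = 0.136641

0.136641


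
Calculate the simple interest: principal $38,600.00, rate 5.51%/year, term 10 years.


Formula: I = P * r * t
Substituting: I = $38,600.00 * 0.0551 * 10
Step: I = $38,600.00 * 0.551
I = $21,268.60

$21,268.60


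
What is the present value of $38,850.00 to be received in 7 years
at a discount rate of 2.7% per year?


Formula: PV = FV / (1 + r)^n
Substituting: PV = $38,850.00 / (1 + 0.027)^7
Discount factor: (1.027)^7 = 1.205017
PV = $38,850.00 / 1.205017 = $32,240.21

$32,240.21


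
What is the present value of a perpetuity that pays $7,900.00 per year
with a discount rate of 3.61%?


Formula: PV = C / r
Substituting: PV = $7,900.00 / 0.0361
PV = $218,836.57

$218,836.57


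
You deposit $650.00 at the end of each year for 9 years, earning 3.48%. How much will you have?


Formula: FV = PMT * ((1+r)^n - 1) / r
Growth factor: (1 + 0.0348)^9 = 1.360529
Numerator: 1.360529 - 1 = 0.360529
FV = $650.00 * 0.360529 / 0.0348 = $6,734.02

$6,734.02


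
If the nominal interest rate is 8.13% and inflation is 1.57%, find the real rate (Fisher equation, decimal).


Formula: (1 + r_real) = (1 + r_nom) / (1 + inflation)
Substituting: (1 + r_real) = 1.0813 / 1.0157
(1 + r_real) = 1.064586
r_real = 1.064586 - 1 = 0.064586

0.064586


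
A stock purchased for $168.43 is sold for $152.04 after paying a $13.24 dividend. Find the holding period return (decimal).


Formula: HPR = (P1 - P0 + D) / P0
Gain: $152.04 - $168.43 + $13.24 = -$3.15
HPR = -$3.15 / $168.43 = -0.0187

-0.0187


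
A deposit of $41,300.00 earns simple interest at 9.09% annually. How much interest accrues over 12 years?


Formula: I = P * r * t
Substituting: I = $41,300.00 * 0.0909 * 12
Step: I = $41,300.00 * 1.0908
I = $45,050.04

$45,050.04


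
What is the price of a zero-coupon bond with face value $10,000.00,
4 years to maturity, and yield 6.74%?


Formula: Price = FV / (1 + r)^n
Substituting: Price = $10,000.00 / (1 + 0.0674)^4
Discount factor: (1.0674)^4 = 1.298102
Price = $10,000.00 / 1.298102 = $7,703.56

$7,703.56


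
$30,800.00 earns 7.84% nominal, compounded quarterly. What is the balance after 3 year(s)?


Formula: FV = P * (1 + r/m)^(m*t)
Period rate: r/m = 0.0784 / 4 = 0.0196
Total periods: m*t = 4 * 3 = 12
Growth factor: (1 + 0.0196)^12 = 1.262286
FV = $30,800.00 * 1.262286 = $38,878.42

$38,878.42


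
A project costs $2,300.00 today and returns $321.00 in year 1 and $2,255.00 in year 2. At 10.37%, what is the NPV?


Formula: NPV = C0 + C1/(1+r) + C2/(1+r)^2
Discount C1: $321.00 / (1 + 0.1037) = $290.84
Discount C2: $2,255.00 / (1 + 0.1037)^2 = $1,851.16
NPV = -$2,300.00 + $290.84 + $1,851.16 = -$158.00

-$158.00


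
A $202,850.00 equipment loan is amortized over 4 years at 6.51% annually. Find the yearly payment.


Formula: PMT = PV * r / (1 - (1+r)^(-n))
Denominator: 1 - (1 + 0.0651)^(-4) = 0.222969
Numerator: $202,850.00 * 0.0651 = 13205.535
PMT = 13205.535 / 0.222969 = $59,225.93

$59,225.93


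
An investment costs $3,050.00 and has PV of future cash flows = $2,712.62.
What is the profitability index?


Formula: PI = PV(cash flows) / initial investment
Substituting: PI = $2,712.62 / $3,050.00
PI = 0.8894

0.8894


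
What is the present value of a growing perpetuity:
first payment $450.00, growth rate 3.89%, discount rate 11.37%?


Formula: PV = C / (r - g)
Spread: r - g = 0.1137 - 0.0389 = 0.0748
Substituting: PV = $450.00 / 0.0748
PV = $6,016.04

$6,016.04


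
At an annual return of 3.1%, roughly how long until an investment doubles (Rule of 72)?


Formula: Years ≈ 72 / r
Substituting: Years ≈ 72 / 3.1
Years ≈ 23.2

23.2 years


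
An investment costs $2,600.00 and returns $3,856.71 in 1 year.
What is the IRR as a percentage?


Formula: IRR = C1/C0 - 1
Substituting: IRR = $3,856.71 / $2,600.00 - 1
Ratio: 1.48335 - 1 = 0.48335
IRR = 48.335%

48.335%


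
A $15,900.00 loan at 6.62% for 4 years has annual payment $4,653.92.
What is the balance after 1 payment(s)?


Formula: Balance = PV*(1+r)^k - PMT*((1+r)^k - 1)/r
Growth: (1 + 0.0662)^1 = 1.0662
Accumulated factor: ((1+r)^k - 1)/r = 1.0
Balance = $15,900.00 * 1.0662 - $4,653.92 * 1.0
Balance = $12,298.66

$12,298.66


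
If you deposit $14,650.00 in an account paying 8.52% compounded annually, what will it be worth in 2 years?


Formula: FV = P * (1 + r)^n
Substituting: FV = $14,650.00 * (1 + 0.0852)^2
Growth factor: (1.0852)^2 = 1.177659
FV = $14,650.00 * 1.177659 = $17,252.70

$17,252.70


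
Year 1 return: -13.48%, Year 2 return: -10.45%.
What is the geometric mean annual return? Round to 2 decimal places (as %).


Formula: Geometric mean = ((1+r1)*(1+r2))^(1/2) - 1
Product: (1 + -0.1348) * (1 + -0.1045) = 0.8652 * 0.8955 = 0.774787
Square root: 0.774787^0.5 = 0.88022
Geometric mean = 0.88022 - 1 = -0.11978
As percentage: -11.98%

-11.98%


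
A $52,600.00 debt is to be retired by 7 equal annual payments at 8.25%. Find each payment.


Formula: PMT = PV * r / (1 - (1+r)^(-n))
Denominator: 1 - (1 + 0.0825)^(-7) = 0.425877
Numerator: $52,600.00 * 0.0825 = 4339.5
PMT = 4339.5 / 0.425877 = $10,189.55

$10,189.55


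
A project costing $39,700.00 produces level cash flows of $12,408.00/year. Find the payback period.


Formula: Payback = investment / annual cash flow
Substituting: Payback = $39,700.00 / $12,408.00
Payback = 3.1995 years

3.1995 years


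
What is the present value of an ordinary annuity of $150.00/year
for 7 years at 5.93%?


Formula: PV = PMT * (1 - (1+r)^(-n)) / r
Discount factor: (1 + 0.0593)^(-7) = 0.66814
Bracket: 1 - 0.66814 = 0.33186
PV = $150.00 * 0.33186 / 0.0593 = $839.44

$839.44


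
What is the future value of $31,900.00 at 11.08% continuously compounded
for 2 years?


Formula: FV = P * e^(r*t)
Exponent: r*t = 0.1108 * 2 = 0.2216
e^(0.2216) = 1.248072
FV = $31,900.00 * 1.248072 = $39,813.50

$39,813.50


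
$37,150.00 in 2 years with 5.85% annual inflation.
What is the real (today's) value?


Formula: Real value = nominal / (1 + inflation)^years
Price level: (1 + 0.0585)^2 = 1.120422
Real value = $37,150.00 / 1.120422 = $33,157.14

$33,157.14


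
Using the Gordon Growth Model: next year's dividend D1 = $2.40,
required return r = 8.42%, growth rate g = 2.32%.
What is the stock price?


Formula: P = D1 / (r - g)
Spread: r - g = 0.0842 - 0.0232 = 0.061
Substituting: P = $2.40 / 0.061
P = $39.34

$39.34


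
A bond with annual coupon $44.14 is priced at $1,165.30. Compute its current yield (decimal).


Formula: Current yield = annual coupon / price
Substituting: CY = $44.14 / $1,165.30
CY = 0.037879

0.037879


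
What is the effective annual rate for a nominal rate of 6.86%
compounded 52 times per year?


Formula: EAR = (1 + r/m)^m - 1
Period rate: r/m = 0.0686 / 52 = 0.001319
Compounding: (1 + 0.001319)^52 = 1.070959
EAR = 1.070959 - 1 = 0.070959

0.070959


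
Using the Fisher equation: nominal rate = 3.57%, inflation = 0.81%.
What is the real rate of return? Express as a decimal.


Formula: (1 + r_real) = (1 + r_nom) / (1 + inflation)
Substituting: (1 + r_real) = 1.0357 / 1.0081
(1 + r_real) = 1.027378
r_real = 1.027378 - 1 = 0.027378

0.027378


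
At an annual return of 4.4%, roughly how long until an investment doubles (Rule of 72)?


Formula: Years ≈ 72 / r
Substituting: Years ≈ 72 / 4.4
Years ≈ 16.4

16.4 years


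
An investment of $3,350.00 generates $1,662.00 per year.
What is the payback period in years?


Formula: Payback = investment / annual cash flow
Substituting: Payback = $3,350.00 / $1,662.00
Payback = 2.0156 years

2.0156 years


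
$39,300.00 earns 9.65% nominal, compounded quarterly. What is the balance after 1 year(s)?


Formula: FV = P * (1 + r/m)^(m*t)
Period rate: r/m = 0.0965 / 4 = 0.024125
Total periods: m*t = 4 * 1 = 4
Growth factor: (1 + 0.024125)^4 = 1.100049
FV = $39,300.00 * 1.100049 = $43,231.91

$43,231.91


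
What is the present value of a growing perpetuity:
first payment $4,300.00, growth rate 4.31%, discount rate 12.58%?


Formula: PV = C / (r - g)
Spread: r - g = 0.1258 - 0.0431 = 0.0827
Substituting: PV = $4,300.00 / 0.0827
PV = $51,995.16

$51,995.16


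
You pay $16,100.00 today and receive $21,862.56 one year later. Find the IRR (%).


Formula: IRR = C1/C0 - 1
Substituting: IRR = $21,862.56 / $16,100.00 - 1
Ratio: 1.357923 - 1 = 0.357923
IRR = 35.7923%

35.7923%


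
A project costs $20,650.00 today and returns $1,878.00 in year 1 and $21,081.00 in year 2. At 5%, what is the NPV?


Formula: NPV = C0 + C1/(1+r) + C2/(1+r)^2
Discount C1: $1,878.00 / (1 + 0.05) = $1,788.57
Discount C2: $21,081.00 / (1 + 0.05)^2 = $19,121.09
NPV = -$20,650.00 + $1,788.57 + $19,121.09 = $259.66

$259.66


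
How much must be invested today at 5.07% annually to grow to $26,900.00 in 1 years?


Formula: PV = FV / (1 + r)^n
Substituting: PV = $26,900.00 / (1 + 0.0507)^1
Discount factor: (1.0507)^1 = 1.0507
PV = $26,900.00 / 1.0507 = $25,601.98

$25,601.98


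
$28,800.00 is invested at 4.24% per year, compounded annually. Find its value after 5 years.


Formula: FV = P * (1 + r)^n
Substituting: FV = $28,800.00 * (1 + 0.0424)^5
Growth factor: (1.0424)^5 = 1.230756
FV = $28,800.00 * 1.230756 = $35,445.78

$35,445.78


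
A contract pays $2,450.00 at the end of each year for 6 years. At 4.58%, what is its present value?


Formula: PV = PMT * (1 - (1+r)^(-n)) / r
Discount factor: (1 + 0.0458)^(-6) = 0.764378
Bracket: 1 - 0.764378 = 0.235622
PV = $2,450.00 * 0.235622 / 0.0458 = $12,604.23

$12,604.23


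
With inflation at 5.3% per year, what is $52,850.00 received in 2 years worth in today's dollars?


Formula: Real value = nominal / (1 + inflation)^years
Price level: (1 + 0.053)^2 = 1.108809
Real value = $52,850.00 / 1.108809 = $47,663.75

$47,663.75


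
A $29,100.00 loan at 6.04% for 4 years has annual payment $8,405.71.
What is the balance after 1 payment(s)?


Formula: Balance = PV*(1+r)^k - PMT*((1+r)^k - 1)/r
Growth: (1 + 0.0604)^1 = 1.0604
Accumulated factor: ((1+r)^k - 1)/r = 1.0
Balance = $29,100.00 * 1.0604 - $8,405.71 * 1.0
Balance = $22,451.93

$22,451.93


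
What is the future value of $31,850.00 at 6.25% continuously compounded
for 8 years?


Formula: FV = P * e^(r*t)
Exponent: r*t = 0.0625 * 8 = 0.5
e^(0.5) = 1.648721
FV = $31,850.00 * 1.648721 = $52,511.77

$52,511.77


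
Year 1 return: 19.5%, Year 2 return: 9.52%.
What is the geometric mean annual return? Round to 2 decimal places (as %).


Formula: Geometric mean = ((1+r1)*(1+r2))^(1/2) - 1
Product: (1 + 0.195) * (1 + 0.0952) = 1.195 * 1.0952 = 1.308764
Square root: 1.308764^0.5 = 1.144012
Geometric mean = 1.144012 - 1 = 0.144012
As percentage: 14.40%

14.40%


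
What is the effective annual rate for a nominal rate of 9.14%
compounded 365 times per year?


Formula: EAR = (1 + r/m)^m - 1
Period rate: r/m = 0.0914 / 365 = 0.00025
Compounding: (1 + 0.00025)^365 = 1.095695
EAR = 1.095695 - 1 = 0.095695

0.095695


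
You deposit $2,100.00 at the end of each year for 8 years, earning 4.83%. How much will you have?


Formula: FV = PMT * ((1+r)^n - 1) / r
Growth factor: (1 + 0.0483)^8 = 1.458427
Numerator: 1.458427 - 1 = 0.458427
FV = $2,100.00 * 0.458427 / 0.0483 = $19,931.61

$19,931.61


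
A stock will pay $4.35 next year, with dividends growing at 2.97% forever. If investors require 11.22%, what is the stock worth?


Formula: P = D1 / (r - g)
Spread: r - g = 0.1122 - 0.0297 = 0.0825
Substituting: P = $4.35 / 0.0825
P = $52.73

$52.73


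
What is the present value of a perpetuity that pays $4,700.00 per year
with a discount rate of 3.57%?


Formula: PV = C / r
Substituting: PV = $4,700.00 / 0.0357
PV = $131,652.66

$131,652.66


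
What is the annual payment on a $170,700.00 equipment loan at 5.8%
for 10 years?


Formula: PMT = PV * r / (1 - (1+r)^(-n))
Denominator: 1 - (1 + 0.058)^(-10) = 0.430959
Numerator: $170,700.00 * 0.058 = 9900.6
PMT = 9900.6 / 0.430959 = $22,973.40

$22,973.40


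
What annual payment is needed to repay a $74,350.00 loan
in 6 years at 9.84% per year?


Formula: PMT = PV * r / (1 - (1+r)^(-n))
Denominator: 1 - (1 + 0.0984)^(-6) = 0.430575
Numerator: $74,350.00 * 0.0984 = 7316.04
PMT = 7316.04 / 0.430575 = $16,991.34

$16,991.34


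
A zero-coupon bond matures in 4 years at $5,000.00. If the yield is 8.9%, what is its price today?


Formula: Price = FV / (1 + r)^n
Substituting: Price = $5,000.00 / (1 + 0.089)^4
Discount factor: (1.089)^4 = 1.406409
Price = $5,000.00 / 1.406409 = $3,555.15

$3,555.15


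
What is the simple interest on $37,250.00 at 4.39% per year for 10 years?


Formula: I = P * r * t
Substituting: I = $37,250.00 * 0.0439 * 10
Step: I = $37,250.00 * 0.439
I = $16,352.75

$16,352.75


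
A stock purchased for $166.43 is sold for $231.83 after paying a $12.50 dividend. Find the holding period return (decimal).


Formula: HPR = (P1 - P0 + D) / P0
Gain: $231.83 - $166.43 + $12.50 = $77.90
HPR = $77.90 / $166.43 = 0.4681

0.4681


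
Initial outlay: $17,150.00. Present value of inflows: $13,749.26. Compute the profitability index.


Formula: PI = PV(cash flows) / initial investment
Substituting: PI = $13,749.26 / $17,150.00
PI = 0.8017

0.8017


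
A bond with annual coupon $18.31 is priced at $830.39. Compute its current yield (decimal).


Formula: Current yield = annual coupon / price
Substituting: CY = $18.31 / $830.39
CY = 0.02205

0.02205


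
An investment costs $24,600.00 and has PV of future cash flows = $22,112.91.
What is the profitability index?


Formula: PI = PV(cash flows) / initial investment
Substituting: PI = $22,112.91 / $24,600.00
PI = 0.8989

0.8989


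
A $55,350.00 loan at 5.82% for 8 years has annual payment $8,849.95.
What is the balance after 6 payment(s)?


Formula: Balance = PV*(1+r)^k - PMT*((1+r)^k - 1)/r
Growth: (1 + 0.0582)^6 = 1.404127
Accumulated factor: ((1+r)^k - 1)/r = 6.943771
Balance = $55,350.00 * 1.404127 - $8,849.95 * 6.943771
Balance = $16,266.43

$16,266.43


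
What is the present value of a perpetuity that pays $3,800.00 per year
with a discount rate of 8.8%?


Formula: PV = C / r
Substituting: PV = $3,800.00 / 0.088
PV = $43,181.82

$43,181.82


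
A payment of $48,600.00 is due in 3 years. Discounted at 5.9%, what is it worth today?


Formula: PV = FV / (1 + r)^n
Substituting: PV = $48,600.00 / (1 + 0.059)^3
Discount factor: (1.059)^3 = 1.187648
PV = $48,600.00 / 1.187648 = $40,921.20

$40,921.20


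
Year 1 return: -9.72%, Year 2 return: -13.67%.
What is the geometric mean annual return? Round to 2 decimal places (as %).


Formula: Geometric mean = ((1+r1)*(1+r2))^(1/2) - 1
Product: (1 + -0.0972) * (1 + -0.1367) = 0.9028 * 0.8633 = 0.779387
Square root: 0.779387^0.5 = 0.882829
Geometric mean = 0.882829 - 1 = -0.117171
As percentage: -11.72%

-11.72%


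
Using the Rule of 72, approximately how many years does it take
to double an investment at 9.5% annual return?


Formula: Years ≈ 72 / r
Substituting: Years ≈ 72 / 9.5
Years ≈ 7.6

7.6 years


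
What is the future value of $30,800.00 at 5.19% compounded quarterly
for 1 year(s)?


Formula: FV = P * (1 + r/m)^(m*t)
Period rate: r/m = 0.0519 / 4 = 0.012975
Total periods: m*t = 4 * 1 = 4
Growth factor: (1 + 0.012975)^4 = 1.052919
FV = $30,800.00 * 1.052919 = $32,429.90

$32,429.90


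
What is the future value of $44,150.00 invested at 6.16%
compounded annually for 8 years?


Formula: FV = P * (1 + r)^n
Substituting: FV = $44,150.00 * (1 + 0.0616)^8
Growth factor: (1.0616)^8 = 1.613197
FV = $44,150.00 * 1.613197 = $71,222.63

$71,222.63


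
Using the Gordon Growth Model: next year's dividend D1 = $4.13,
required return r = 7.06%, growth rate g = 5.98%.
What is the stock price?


Formula: P = D1 / (r - g)
Spread: r - g = 0.0706 - 0.0598 = 0.0108
Substituting: P = $4.13 / 0.0108
P = $382.41

$382.41


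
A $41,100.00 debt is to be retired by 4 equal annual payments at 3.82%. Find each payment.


Formula: PMT = PV * r / (1 - (1+r)^(-n))
Denominator: 1 - (1 + 0.0382)^(-4) = 0.139252
Numerator: $41,100.00 * 0.0382 = 1570.02
PMT = 1570.02 / 0.139252 = $11,274.65

$11,274.65


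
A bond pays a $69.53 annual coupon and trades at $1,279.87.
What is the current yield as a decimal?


Formula: Current yield = annual coupon / price
Substituting: CY = $69.53 / $1,279.87
CY = 0.054326

0.054326


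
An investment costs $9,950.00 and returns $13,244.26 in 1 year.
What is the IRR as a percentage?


Formula: IRR = C1/C0 - 1
Substituting: IRR = $13,244.26 / $9,950.00 - 1
Ratio: 1.331081 - 1 = 0.331081
IRR = 33.1081%

33.1081%


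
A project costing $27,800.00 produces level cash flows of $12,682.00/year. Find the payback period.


Formula: Payback = investment / annual cash flow
Substituting: Payback = $27,800.00 / $12,682.00
Payback = 2.1921 years

2.1921 years


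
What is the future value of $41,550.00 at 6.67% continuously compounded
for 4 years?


Formula: FV = P * e^(r*t)
Exponent: r*t = 0.0667 * 4 = 0.2668
e^(0.2668) = 1.305779
FV = $41,550.00 * 1.305779 = $54,255.13

$54,255.13


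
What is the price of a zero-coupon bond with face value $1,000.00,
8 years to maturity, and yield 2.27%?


Formula: Price = FV / (1 + r)^n
Substituting: Price = $1,000.00 / (1 + 0.0227)^8
Discount factor: (1.0227)^8 = 1.196702
Price = $1,000.00 / 1.196702 = $835.63

$835.63


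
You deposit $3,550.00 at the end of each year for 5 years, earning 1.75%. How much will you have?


Formula: FV = PMT * ((1+r)^n - 1) / r
Growth factor: (1 + 0.0175)^5 = 1.090617
Numerator: 1.090617 - 1 = 0.090617
FV = $3,550.00 * 0.090617 / 0.0175 = $18,382.22

$18,382.22


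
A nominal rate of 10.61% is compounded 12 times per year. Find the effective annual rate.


Formula: EAR = (1 + r/m)^m - 1
Period rate: r/m = 0.1061 / 12 = 0.008842
Compounding: (1 + 0.008842)^12 = 1.111415
EAR = 1.111415 - 1 = 0.111415

0.111415


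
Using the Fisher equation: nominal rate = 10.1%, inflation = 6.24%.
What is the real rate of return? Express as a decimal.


Formula: (1 + r_real) = (1 + r_nom) / (1 + inflation)
Substituting: (1 + r_real) = 1.101 / 1.0624
(1 + r_real) = 1.036333
r_real = 1.036333 - 1 = 0.036333

0.036333


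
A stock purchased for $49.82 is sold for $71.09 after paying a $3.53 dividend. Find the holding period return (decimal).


Formula: HPR = (P1 - P0 + D) / P0
Gain: $71.09 - $49.82 + $3.53 = $24.80
HPR = $24.80 / $49.82 = 0.4978

0.4978


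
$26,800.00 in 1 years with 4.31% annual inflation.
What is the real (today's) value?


Formula: Real value = nominal / (1 + inflation)^years
Price level: (1 + 0.0431)^1 = 1.0431
Real value = $26,800.00 / 1.0431 = $25,692.65

$25,692.65


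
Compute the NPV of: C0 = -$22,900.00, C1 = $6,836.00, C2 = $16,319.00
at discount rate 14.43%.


Formula: NPV = C0 + C1/(1+r) + C2/(1+r)^2
Discount C1: $6,836.00 / (1 + 0.1443) = $5,973.96
Discount C2: $16,319.00 / (1 + 0.1443)^2 = $12,462.75
NPV = -$22,900.00 + $5,973.96 + $12,462.75 = -$4,463.30

-$4,463.30


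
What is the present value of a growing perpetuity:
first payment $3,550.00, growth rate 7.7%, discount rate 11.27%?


Formula: PV = C / (r - g)
Spread: r - g = 0.1127 - 0.077 = 0.0357
Substituting: PV = $3,550.00 / 0.0357
PV = $99,439.78

$99,439.78


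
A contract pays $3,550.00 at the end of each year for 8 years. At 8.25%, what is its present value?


Formula: PV = PMT * (1 - (1+r)^(-n)) / r
Discount factor: (1 + 0.0825)^(-8) = 0.530367
Bracket: 1 - 0.530367 = 0.469633
PV = $3,550.00 * 0.469633 / 0.0825 = $20,208.44

$20,208.44


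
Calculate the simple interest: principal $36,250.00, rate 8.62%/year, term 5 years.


Formula: I = P * r * t
Substituting: I = $36,250.00 * 0.0862 * 5
Step: I = $36,250.00 * 0.431
I = $15,623.75

$15,623.75


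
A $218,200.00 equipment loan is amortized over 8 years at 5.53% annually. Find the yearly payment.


Formula: PMT = PV * r / (1 - (1+r)^(-n))
Denominator: 1 - (1 + 0.0553)^(-8) = 0.349882
Numerator: $218,200.00 * 0.0553 = 12066.46
PMT = 12066.46 / 0.349882 = $34,487.27

$34,487.27


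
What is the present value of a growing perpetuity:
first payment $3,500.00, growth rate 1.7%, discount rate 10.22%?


Formula: PV = C / (r - g)
Spread: r - g = 0.1022 - 0.017 = 0.0852
Substituting: PV = $3,500.00 / 0.0852
PV = $41,079.81

$41,079.81


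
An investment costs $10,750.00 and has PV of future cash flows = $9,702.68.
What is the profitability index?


Formula: PI = PV(cash flows) / initial investment
Substituting: PI = $9,702.68 / $10,750.00
PI = 0.9026

0.9026


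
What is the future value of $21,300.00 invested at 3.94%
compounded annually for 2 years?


Formula: FV = P * (1 + r)^n
Substituting: FV = $21,300.00 * (1 + 0.0394)^2
Growth factor: (1.0394)^2 = 1.080352
FV = $21,300.00 * 1.080352 = $23,011.51

$23,011.51


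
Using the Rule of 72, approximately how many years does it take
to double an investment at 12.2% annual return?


Formula: Years ≈ 72 / r
Substituting: Years ≈ 72 / 12.2
Years ≈ 5.9

5.9 years


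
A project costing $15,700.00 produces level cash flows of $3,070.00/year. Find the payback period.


Formula: Payback = investment / annual cash flow
Substituting: Payback = $15,700.00 / $3,070.00
Payback = 5.114 years

5.114 years


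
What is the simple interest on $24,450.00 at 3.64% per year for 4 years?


Formula: I = P * r * t
Substituting: I = $24,450.00 * 0.0364 * 4
Step: I = $24,450.00 * 0.1456
I = $3,559.92

$3,559.92


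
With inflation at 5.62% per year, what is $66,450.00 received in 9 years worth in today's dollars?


Formula: Real value = nominal / (1 + inflation)^years
Price level: (1 + 0.0562)^9 = 1.635744
Real value = $66,450.00 / 1.635744 = $40,623.70

$40,623.70


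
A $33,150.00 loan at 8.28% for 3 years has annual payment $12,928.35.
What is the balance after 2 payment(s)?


Formula: Balance = PV*(1+r)^k - PMT*((1+r)^k - 1)/r
Growth: (1 + 0.0828)^2 = 1.172456
Accumulated factor: ((1+r)^k - 1)/r = 2.0828
Balance = $33,150.00 * 1.172456 - $12,928.35 * 2.0828
Balance = $11,939.74

$11,939.74
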